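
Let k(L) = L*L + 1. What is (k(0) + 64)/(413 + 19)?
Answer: 65/432 ≈ 0.15046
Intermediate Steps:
k(L) = 1 + L² (k(L) = L² + 1 = 1 + L²)
(k(0) + 64)/(413 + 19) = ((1 + 0²) + 64)/(413 + 19) = ((1 + 0) + 64)/432 = (1 + 64)*(1/432) = 65*(1/432) = 65/432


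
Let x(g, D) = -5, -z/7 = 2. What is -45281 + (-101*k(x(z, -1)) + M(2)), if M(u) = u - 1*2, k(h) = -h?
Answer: -45786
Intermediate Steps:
z = -14 (z = -7*2 = -14)
M(u) = -2 + u (M(u) = u - 2 = -2 + u)
-45281 + (-101*k(x(z, -1)) + M(2)) = -45281 + (-(-101)*(-5) + (-2 + 2)) = -45281 + (-101*5 + 0) = -45281 + (-505 + 0) = -45281 - 505 = -45786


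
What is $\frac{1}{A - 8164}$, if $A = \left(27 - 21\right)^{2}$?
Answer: $- \frac{1}{8128} \approx -0.00012303$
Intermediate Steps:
$A = 36$ ($A = \left(27 - 21\right)^{2} = 6^{2} = 36$)
$\frac{1}{A - 8164} = \frac{1}{36 - 8164} = \frac{1}{-8128} = - \frac{1}{8128}$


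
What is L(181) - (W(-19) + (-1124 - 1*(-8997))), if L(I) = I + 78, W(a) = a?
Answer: -7595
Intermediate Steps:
L(I) = 78 + I
L(181) - (W(-19) + (-1124 - 1*(-8997))) = (78 + 181) - (-19 + (-1124 - 1*(-8997))) = 259 - (-19 + (-1124 + 8997)) = 259 - (-19 + 7873) = 259 - 1*7854 = 259 - 7854 = -7595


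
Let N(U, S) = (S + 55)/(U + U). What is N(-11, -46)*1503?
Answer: -13527/22 ≈ -614.86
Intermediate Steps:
N(U, S) = (55 + S)/(2*U) (N(U, S) = (55 + S)/((2*U)) = (55 + S)*(1/(2*U)) = (55 + S)/(2*U))
N(-11, -46)*1503 = ((½)*(55 - 46)/(-11))*1503 = ((½)*(-1/11)*9)*1503 = -9/22*1503 = -13527/22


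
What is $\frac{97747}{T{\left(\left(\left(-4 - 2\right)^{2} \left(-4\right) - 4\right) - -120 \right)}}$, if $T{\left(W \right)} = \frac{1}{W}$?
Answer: $-2736916$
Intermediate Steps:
$\frac{97747}{T{\left(\left(\left(-4 - 2\right)^{2} \left(-4\right) - 4\right) - -120 \right)}} = \frac{97747}{\frac{1}{\left(\left(-4 - 2\right)^{2} \left(-4\right) - 4\right) - -120}} = \frac{97747}{\frac{1}{\left(\left(-4 + \left(-2 + 0\right)\right)^{2} \left(-4\right) - 4\right) + 120}} = \frac{97747}{\frac{1}{\left(\left(-4 - 2\right)^{2} \left(-4\right) - 4\right) + 120}} = \frac{97747}{\frac{1}{\left(\left(-6\right)^{2} \left(-4\right) - 4\right) + 120}} = \frac{97747}{\frac{1}{\left(36 \left(-4\right) - 4\right) + 120}} = \frac{97747}{\frac{1}{\left(-144 - 4\right) + 120}} = \frac{97747}{\frac{1}{-148 + 120}} = \frac{97747}{\frac{1}{-28}} = \frac{97747}{- \frac{1}{28}} = 97747 \left(-28\right) = -2736916$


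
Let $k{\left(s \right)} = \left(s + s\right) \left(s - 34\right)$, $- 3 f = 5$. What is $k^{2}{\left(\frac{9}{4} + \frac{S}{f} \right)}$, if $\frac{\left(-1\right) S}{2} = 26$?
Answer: $\frac{54154881}{40000} \approx 1353.9$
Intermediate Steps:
$f = - \frac{5}{3}$ ($f = \left(- \frac{1}{3}\right) 5 = - \frac{5}{3} \approx -1.6667$)
$S = -52$ ($S = \left(-2\right) 26 = -52$)
$k{\left(s \right)} = 2 s \left(-34 + s\right)$
$k^{2}{\left(\frac{9}{4} + \frac{S}{f} \right)} = \left(2 \left(\frac{9}{4} - \frac{52}{- \frac{5}{3}}\right) \left(-34 + \left(\frac{9}{4} - \frac{52}{- \frac{5}{3}}\right)\right)\right)^{2} = \left(2 \left(9 \cdot \frac{1}{4} - - \frac{156}{5}\right) \left(-34 + \left(9 \cdot \frac{1}{4} - - \frac{156}{5}\right)\right)\right)^{2} = \left(2 \left(\frac{9}{4} + \frac{156}{5}\right) \left(-34 + \left(\frac{9}{4} + \frac{156}{5}\right)\right)\right)^{2} = \left(2 \cdot \frac{669}{20} \left(-34 + \frac{669}{20}\right)\right)^{2} = \left(2 \cdot \frac{669}{20} \left(- \frac{11}{20}\right)\right)^{2} = \left(- \frac{7359}{200}\right)^{2} = \frac{54154881}{40000}$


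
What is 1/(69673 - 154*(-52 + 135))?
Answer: 1/56891 ≈ 1.7577e-5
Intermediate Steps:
1/(69673 - 154*(-52 + 135)) = 1/(69673 - 154*83) = 1/(69673 - 12782) = 1/56891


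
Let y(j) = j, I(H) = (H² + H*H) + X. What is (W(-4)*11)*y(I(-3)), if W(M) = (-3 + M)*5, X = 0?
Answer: -6930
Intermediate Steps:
I(H) = 2*H² (I(H) = (H² + H*H) + 0 = (H² + H²) + 0 = 2*H² + 0 = 2*H²)
W(M) = -15 + 5*M
(W(-4)*11)*y(I(-3)) = ((-15 + 5*(-4))*11)*(2*(-3)²) = ((-15 - 20)*11)*(2*9) = -35*11*18 = -385*18 = -6930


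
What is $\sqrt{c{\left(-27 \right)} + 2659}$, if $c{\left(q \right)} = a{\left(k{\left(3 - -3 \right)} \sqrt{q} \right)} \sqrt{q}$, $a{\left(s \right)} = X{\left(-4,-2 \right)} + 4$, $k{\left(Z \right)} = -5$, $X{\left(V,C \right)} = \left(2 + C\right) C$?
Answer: $\sqrt{2659 + 12 i \sqrt{3}} \approx 51.566 + 0.2015 i$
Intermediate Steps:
$X{\left(V,C \right)} = C \left(2 + C\right)$
$a{\left(s \right)} = 4$ ($a{\left(s \right)} = - 2 \left(2 - 2\right) + 4 = \left(-2\right) 0 + 4 = 0 + 4 = 4$)
$c{\left(q \right)} = 4 \sqrt{q}$
$\sqrt{c{\left(-27 \right)} + 2659} = \sqrt{4 \sqrt{-27} + 2659} = \sqrt{4 \cdot 3 i \sqrt{3} + 2659} = \sqrt{12 i \sqrt{3} + 2659} = \sqrt{2659 + 12 i \sqrt{3}}$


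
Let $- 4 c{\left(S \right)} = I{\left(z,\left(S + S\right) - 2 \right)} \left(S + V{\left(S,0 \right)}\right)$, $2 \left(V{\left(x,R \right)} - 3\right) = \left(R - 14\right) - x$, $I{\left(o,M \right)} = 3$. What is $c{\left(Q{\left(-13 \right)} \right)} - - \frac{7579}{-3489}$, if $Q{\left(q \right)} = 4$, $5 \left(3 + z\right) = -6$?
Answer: $- \frac{4691}{6978} \approx -0.67226$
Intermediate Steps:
$z = - \frac{21}{5}$ ($z = -3 + \frac{1}{5} \left(-6\right) = -3 - \frac{6}{5} = - \frac{21}{5} \approx -4.2$)
$V{\left(x,R \right)} = -4 + \frac{R}{2} - \frac{x}{2}$ ($V{\left(x,R \right)} = 3 + \frac{\left(R - 14\right) - x}{2} = 3 + \frac{\left(-14 + R\right) - x}{2} = 3 + \frac{-14 + R - x}{2} = 3 - \left(7 + \frac{x}{2} - \frac{R}{2}\right) = -4 + \frac{R}{2} - \frac{x}{2}$)
$c{\left(S \right)} = 3 - \frac{3 S}{8}$ ($c{\left(S \right)} = - \frac{3 \left(S - \left(4 + \frac{S}{2}\right)\right)}{4} = - \frac{3 \left(-4 + \frac{S}{2}\right)}{4} = - \frac{-12 + \frac{3 S}{2}}{4} = 3 - \frac{3 S}{8}$)
$c{\left(Q{\left(-13 \right)} \right)} - - \frac{7579}{-3489} = \left(3 - \frac{3}{2}\right) - - \frac{7579}{-3489} = \left(3 - \frac{3}{2}\right) - \left(-7579\right) \left(- \frac{1}{3489}\right) = \frac{3}{2} - \frac{7579}{3489} = - \frac{4691}{6978}$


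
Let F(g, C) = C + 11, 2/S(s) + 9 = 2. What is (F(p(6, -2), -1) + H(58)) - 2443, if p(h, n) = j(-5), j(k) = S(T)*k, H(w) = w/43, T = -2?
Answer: -104561/43 ≈ -2431.7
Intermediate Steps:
S(s) = -2/7 (S(s) = 2/(-9 + 2) = 2/(-7) = 2*(-1/7) = -2/7)
H(w) = w/43 (H(w) = w*(1/43) = w/43)
j(k) = -2*k/7
p(h, n) = 10/7 (p(h, n) = -2/7*(-5) = 10/7)
F(g, C) = 11 + C
(F(p(6, -2), -1) + H(58)) - 2443 = ((11 - 1) + (1/43)*58) - 2443 = (10 + 58/43) - 2443 = 488/43 - 2443 = -104561/43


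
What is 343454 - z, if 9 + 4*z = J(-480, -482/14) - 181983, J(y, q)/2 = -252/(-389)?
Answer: 151302202/389 ≈ 3.8895e+5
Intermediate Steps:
J(y, q) = 504/389 (J(y, q) = 2*(-252/(-389)) = 2*(-252*(-1/389)) = 2*(252/389) = 504/389)
z = -17698596/389 (z = -9/4 + (504/389 - 181983)/4 = -9/4 + (¼)*(-70790883/389) = -9/4 - 70790883/1556 = -17698596/389 ≈ -45498.)
343454 - z = 343454 - 1*(-17698596/389) = 343454 + 17698596/389 = 151302202/389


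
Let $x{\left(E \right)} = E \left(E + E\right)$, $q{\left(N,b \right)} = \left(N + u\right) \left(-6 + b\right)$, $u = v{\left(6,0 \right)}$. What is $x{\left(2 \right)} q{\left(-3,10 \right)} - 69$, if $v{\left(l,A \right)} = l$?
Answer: $27$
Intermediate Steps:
$u = 6$
$q{\left(N,b \right)} = \left(-6 + b\right) \left(6 + N\right)$ ($q{\left(N,b \right)} = \left(N + 6\right) \left(-6 + b\right) = \left(6 + N\right) \left(-6 + b\right) = \left(-6 + b\right) \left(6 + N\right)$)
$x{\left(E \right)} = 2 E^{2}$ ($x{\left(E \right)} = E 2 E = 2 E^{2}$)
$x{\left(2 \right)} q{\left(-3,10 \right)} - 69 = 2 \cdot 2^{2} \left(-36 - -18 + 6 \cdot 10 - 30\right) - 69 = 2 \cdot 4 \left(-36 + 18 + 60 - 30\right) - 69 = 8 \cdot 12 - 69 = 96 - 69 = 27$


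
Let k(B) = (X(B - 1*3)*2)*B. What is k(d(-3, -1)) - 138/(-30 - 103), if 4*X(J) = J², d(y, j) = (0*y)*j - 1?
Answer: -926/133 ≈ -6.9624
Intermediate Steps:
d(y, j) = -1 (d(y, j) = 0*j - 1 = 0 - 1 = -1)
X(J) = J²/4
k(B) = B*(-3 + B)²/2 (k(B) = (((B - 1*3)²/4)*2)*B = (((B - 3)²/4)*2)*B = (((-3 + B)²/4)*2)*B = ((-3 + B)²/2)*B = B*(-3 + B)²/2)
k(d(-3, -1)) - 138/(-30 - 103) = (½)*(-1)*(-3 - 1)² - 138/(-30 - 103) = (½)*(-1)*(-4)² - 138/(-133) = (½)*(-1)*16 - 138*(-1/133) = -8 + 138/133 = -926/133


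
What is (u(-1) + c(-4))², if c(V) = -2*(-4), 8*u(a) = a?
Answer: 3969/64 ≈ 62.016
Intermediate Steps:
u(a) = a/8
c(V) = 8
(u(-1) + c(-4))² = ((⅛)*(-1) + 8)² = (-⅛ + 8)² = (63/8)² = 3969/64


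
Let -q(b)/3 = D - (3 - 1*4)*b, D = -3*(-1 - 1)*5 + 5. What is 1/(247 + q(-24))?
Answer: 1/214 ≈ 0.0046729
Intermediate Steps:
D = 35 (D = -3*(-2)*5 + 5 = 6*5 + 5 = 30 + 5 = 35)
q(b) = -105 - 3*b (q(b) = -3*(35 - (3 - 1*4)*b) = -3*(35 - (3 - 4)*b) = -3*(35 - (-1)*b) = -3*(35 + b) = -105 - 3*b)
1/(247 + q(-24)) = 1/(247 + (-105 - 3*(-24))) = 1/(247 + (-105 + 72)) = 1/(247 - 33) = 1/214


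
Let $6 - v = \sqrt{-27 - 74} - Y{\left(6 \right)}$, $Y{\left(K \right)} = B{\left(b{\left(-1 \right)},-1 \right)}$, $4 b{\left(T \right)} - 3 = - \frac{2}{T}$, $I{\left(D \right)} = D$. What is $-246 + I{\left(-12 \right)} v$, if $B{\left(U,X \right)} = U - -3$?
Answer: $-369 + 12 i \sqrt{101} \approx -369.0 + 120.6 i$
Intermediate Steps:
$b{\left(T \right)} = \frac{3}{4} - \frac{1}{2 T}$ ($b{\left(T \right)} = \frac{3}{4} + \frac{\left(-2\right) \frac{1}{T}}{4} = \frac{3}{4} - \frac{1}{2 T}$)
$B{\left(U,X \right)} = 3 + U$ ($B{\left(U,X \right)} = U + 3 = 3 + U$)
$Y{\left(K \right)} = \frac{17}{4}$ ($Y{\left(K \right)} = 3 + \frac{-2 + 3 \left(-1\right)}{4 \left(-1\right)} = 3 + \frac{1}{4} \left(-1\right) \left(-2 - 3\right) = 3 + \frac{1}{4} \left(-1\right) \left(-5\right) = 3 + \frac{5}{4} = \frac{17}{4}$)
$v = \frac{41}{4} - i \sqrt{101}$ ($v = 6 - \left(\sqrt{-27 - 74} - \frac{17}{4}\right) = 6 - \left(\sqrt{-101} - \frac{17}{4}\right) = 6 - \left(i \sqrt{101} - \frac{17}{4}\right) = 6 - \left(- \frac{17}{4} + i \sqrt{101}\right) = 6 + \left(\frac{17}{4} - i \sqrt{101}\right) = \frac{41}{4} - i \sqrt{101} \approx 10.25 - 10.05 i$)
$-246 + I{\left(-12 \right)} v = -246 - 12 \left(\frac{41}{4} - i \sqrt{101}\right) = -246 - \left(123 - 12 i \sqrt{101}\right) = -369 + 12 i \sqrt{101}$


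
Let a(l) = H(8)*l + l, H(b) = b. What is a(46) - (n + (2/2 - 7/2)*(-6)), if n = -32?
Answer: 431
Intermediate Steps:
a(l) = 9*l (a(l) = 8*l + l = 9*l)
a(46) - (n + (2/2 - 7/2)*(-6)) = 9*46 - (-32 + (2/2 - 7/2)*(-6)) = 414 - (-32 + (2*(1/2) - 7*1/2)*(-6)) = 414 - (-32 + (1 - 7/2)*(-6)) = 414 - (-32 - 5/2*(-6)) = 414 - (-32 + 15) = 414 - 1*(-17) = 414 + 17 = 431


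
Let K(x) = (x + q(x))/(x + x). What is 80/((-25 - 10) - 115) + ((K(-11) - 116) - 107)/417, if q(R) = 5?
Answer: -24482/22935 ≈ -1.0675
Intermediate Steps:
K(x) = (5 + x)/(2*x) (K(x) = (x + 5)/(x + x) = (5 + x)/((2*x)) = (5 + x)*(1/(2*x)) = (5 + x)/(2*x))
80/((-25 - 10) - 115) + ((K(-11) - 116) - 107)/417 = 80/((-25 - 10) - 115) + (((½)*(5 - 11)/(-11) - 116) - 107)/417 = 80/(-35 - 115) + (((½)*(-1/11)*(-6) - 116) - 107)*(1/417) = 80/(-150) + ((3/11 - 116) - 107)*(1/417) = 80*(-1/150) + (-1273/11 - 107)*(1/417) = -8/15 - 2450/11*1/417 = -8/15 - 2450/4587 = -24482/22935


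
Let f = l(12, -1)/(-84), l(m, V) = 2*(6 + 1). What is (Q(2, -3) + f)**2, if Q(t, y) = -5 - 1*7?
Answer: 5329/36 ≈ 148.03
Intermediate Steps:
Q(t, y) = -12 (Q(t, y) = -5 - 7 = -12)
l(m, V) = 14 (l(m, V) = 2*7 = 14)
f = -1/6 (f = 14/(-84) = 14*(-1/84) = -1/6 ≈ -0.16667)
(Q(2, -3) + f)**2 = (-12 - 1/6)**2 = (-73/6)**2 = 5329/36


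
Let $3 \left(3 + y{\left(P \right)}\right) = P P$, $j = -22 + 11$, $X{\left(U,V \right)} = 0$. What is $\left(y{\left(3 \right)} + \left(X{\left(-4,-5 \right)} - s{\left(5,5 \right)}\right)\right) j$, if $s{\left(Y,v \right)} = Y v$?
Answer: $275$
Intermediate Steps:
$j = -11$
$y{\left(P \right)} = -3 + \frac{P^{2}}{3}$ ($y{\left(P \right)} = -3 + \frac{P P}{3} = -3 + \frac{P^{2}}{3}$)
$\left(y{\left(3 \right)} + \left(X{\left(-4,-5 \right)} - s{\left(5,5 \right)}\right)\right) j = \left(\left(-3 + \frac{3^{2}}{3}\right) + \left(0 - 5 \cdot 5\right)\right) \left(-11\right) = \left(\left(-3 + \frac{1}{3} \cdot 9\right) + \left(0 - 25\right)\right) \left(-11\right) = \left(\left(-3 + 3\right) + \left(0 - 25\right)\right) \left(-11\right) = \left(0 - 25\right) \left(-11\right) = \left(-25\right) \left(-11\right) = 275$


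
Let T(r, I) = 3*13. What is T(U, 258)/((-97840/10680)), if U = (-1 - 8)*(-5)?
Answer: -10413/2446 ≈ -4.2572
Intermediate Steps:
U = 45 (U = -9*(-5) = 45)
T(r, I) = 39
T(U, 258)/((-97840/10680)) = 39/((-97840/10680)) = 39/((-97840*1/10680)) = 39/(-2446/267) = 39*(-267/2446) = -10413/2446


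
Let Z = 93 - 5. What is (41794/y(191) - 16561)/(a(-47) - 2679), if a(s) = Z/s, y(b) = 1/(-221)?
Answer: 434892645/126001 ≈ 3451.5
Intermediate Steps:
Z = 88
y(b) = -1/221
a(s) = 88/s
(41794/y(191) - 16561)/(a(-47) - 2679) = (41794/(-1/221) - 16561)/(88/(-47) - 2679) = (41794*(-221) - 16561)/(88*(-1/47) - 2679) = (-9236474 - 16561)/(-88/47 - 2679) = -9253035/(-126001/47) = -9253035*(-47/126001) = 434892645/126001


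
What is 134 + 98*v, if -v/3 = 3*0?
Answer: 134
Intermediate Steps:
v = 0 (v = -9*0 = -3*0 = 0)
134 + 98*v = 134 + 98*0 = 134 + 0 = 134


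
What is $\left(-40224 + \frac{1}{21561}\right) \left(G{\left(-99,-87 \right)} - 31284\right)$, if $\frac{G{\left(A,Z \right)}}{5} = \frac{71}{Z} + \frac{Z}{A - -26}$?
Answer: $\frac{172302852408861902}{136933911} \approx 1.2583 \cdot 10^{9}$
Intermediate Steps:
$G{\left(A,Z \right)} = \frac{355}{Z} + \frac{5 Z}{26 + A}$ ($G{\left(A,Z \right)} = 5 \left(\frac{71}{Z} + \frac{Z}{A - -26}\right) = 5 \left(\frac{71}{Z} + \frac{Z}{A + 26}\right) = 5 \left(\frac{71}{Z} + \frac{Z}{26 + A}\right) = \frac{355}{Z} + \frac{5 Z}{26 + A}$)
$\left(-40224 + \frac{1}{21561}\right) \left(G{\left(-99,-87 \right)} - 31284\right) = \left(-40224 + \frac{1}{21561}\right) \left(\frac{5 \left(1846 + \left(-87\right)^{2} + 71 \left(-99\right)\right)}{\left(-87\right) \left(26 - 99\right)} - 31284\right) = \left(-40224 + \frac{1}{21561}\right) \left(5 \left(- \frac{1}{87}\right) \frac{1}{-73} \left(1846 + 7569 - 7029\right) - 31284\right) = - \frac{867269663 \left(5 \left(- \frac{1}{87}\right) \left(- \frac{1}{73}\right) 2386 - 31284\right)}{21561} = - \frac{867269663 \left(\frac{11930}{6351} - 31284\right)}{21561} = \left(- \frac{867269663}{21561}\right) \left(- \frac{198672754}{6351}\right) = \frac{172302852408861902}{136933911}$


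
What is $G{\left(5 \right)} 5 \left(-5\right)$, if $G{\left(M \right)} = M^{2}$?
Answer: $-625$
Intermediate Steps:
$G{\left(5 \right)} 5 \left(-5\right) = 5^{2} \cdot 5 \left(-5\right) = 25 \cdot 5 \left(-5\right) = 125 \left(-5\right) = -625$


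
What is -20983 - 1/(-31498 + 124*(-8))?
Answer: -681737669/32490 ≈ -20983.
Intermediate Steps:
-20983 - 1/(-31498 + 124*(-8)) = -20983 - 1/(-31498 - 992) = -20983 - 1/(-32490) = -20983 - 1*(-1/32490) = -20983 + 1/32490 = -681737669/32490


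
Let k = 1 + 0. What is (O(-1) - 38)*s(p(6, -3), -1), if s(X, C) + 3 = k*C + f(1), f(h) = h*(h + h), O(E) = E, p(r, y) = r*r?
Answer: 78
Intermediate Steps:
p(r, y) = r²
f(h) = 2*h² (f(h) = h*(2*h) = 2*h²)
k = 1
s(X, C) = -1 + C (s(X, C) = -3 + (1*C + 2*1²) = -3 + (C + 2*1) = -3 + (C + 2) = -3 + (2 + C) = -1 + C)
(O(-1) - 38)*s(p(6, -3), -1) = (-1 - 38)*(-1 - 1) = -39*(-2) = 78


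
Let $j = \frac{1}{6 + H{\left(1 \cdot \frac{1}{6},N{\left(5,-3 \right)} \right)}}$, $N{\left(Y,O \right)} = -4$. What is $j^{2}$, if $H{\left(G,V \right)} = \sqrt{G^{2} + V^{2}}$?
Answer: $\frac{36}{\left(36 + \sqrt{577}\right)^{2}} \approx 0.0099931$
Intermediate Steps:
$j = \frac{1}{6 + \frac{\sqrt{577}}{6}}$ ($j = \frac{1}{6 + \sqrt{\left(1 \cdot \frac{1}{6}\right)^{2} + \left(-4\right)^{2}}} = \frac{1}{6 + \sqrt{\left(1 \cdot \frac{1}{6}\right)^{2} + 16}} = \frac{1}{6 + \sqrt{\left(\frac{1}{6}\right)^{2} + 16}} = \frac{1}{6 + \sqrt{\frac{1}{36} + 16}} = \frac{1}{6 + \sqrt{\frac{577}{36}}} = \frac{1}{6 + \frac{\sqrt{577}}{6}} \approx 0.099965$)
$j^{2} = \left(\frac{216}{719} - \frac{6 \sqrt{577}}{719}\right)^{2}$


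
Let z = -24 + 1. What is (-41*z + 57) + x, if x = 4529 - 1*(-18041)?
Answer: 23570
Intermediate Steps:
z = -23
x = 22570 (x = 4529 + 18041 = 22570)
(-41*z + 57) + x = (-41*(-23) + 57) + 22570 = (943 + 57) + 22570 = 1000 + 22570 = 23570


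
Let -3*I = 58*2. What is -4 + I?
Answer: -128/3 ≈ -42.667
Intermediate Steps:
I = -116/3 (I = -58*2/3 = -1/3*116 = -116/3 ≈ -38.667)
-4 + I = -4 - 116/3 = -128/3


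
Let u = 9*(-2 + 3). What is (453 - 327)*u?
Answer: 1134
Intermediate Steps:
u = 9 (u = 9*1 = 9)
(453 - 327)*u = (453 - 327)*9 = 126*9 = 1134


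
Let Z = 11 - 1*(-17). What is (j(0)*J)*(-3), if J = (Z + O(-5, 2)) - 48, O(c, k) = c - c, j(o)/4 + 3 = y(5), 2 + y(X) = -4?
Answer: -2160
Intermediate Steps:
Z = 28 (Z = 11 + 17 = 28)
y(X) = -6 (y(X) = -2 - 4 = -6)
j(o) = -36 (j(o) = -12 + 4*(-6) = -12 - 24 = -36)
O(c, k) = 0
J = -20 (J = (28 + 0) - 48 = 28 - 48 = -20)
(j(0)*J)*(-3) = -36*(-20)*(-3) = 720*(-3) = -2160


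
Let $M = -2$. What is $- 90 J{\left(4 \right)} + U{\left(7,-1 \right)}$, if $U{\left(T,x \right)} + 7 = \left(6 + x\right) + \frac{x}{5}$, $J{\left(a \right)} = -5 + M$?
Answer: $\frac{3139}{5} \approx 627.8$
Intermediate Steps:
$J{\left(a \right)} = -7$ ($J{\left(a \right)} = -5 - 2 = -7$)
$U{\left(T,x \right)} = -1 + \frac{6 x}{5}$ ($U{\left(T,x \right)} = -7 + \left(\left(6 + x\right) + \frac{x}{5}\right) = -7 + \left(6 + \frac{6 x}{5}\right) = -1 + \frac{6 x}{5}$)
$- 90 J{\left(4 \right)} + U{\left(7,-1 \right)} = \left(-90\right) \left(-7\right) + \left(-1 + \frac{6}{5} \left(-1\right)\right) = 630 - \frac{11}{5} = \frac{3139}{5}$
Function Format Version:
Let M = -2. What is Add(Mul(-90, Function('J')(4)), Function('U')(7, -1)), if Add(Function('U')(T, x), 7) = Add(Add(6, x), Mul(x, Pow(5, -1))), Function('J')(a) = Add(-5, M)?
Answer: Rational(3139, 5) ≈ 627.80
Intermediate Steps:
Function('J')(a) = -7 (Function('J')(a) = Add(-5, -2) = -7)
Function('U')(T, x) = Add(-1, Mul(Rational(6, 5), x)) (Function('U')(T, x) = Add(-7, Add(Add(6, x), Mul(x, Pow(5, -1)))) = Add(-7, Add(Add(6, x), Mul(x, Rational(1, 5)))) = Add(-7, Add(Add(6, x), Mul(Rational(1, 5), x))) = Add(-7, Add(6, Mul(Rational(6, 5), x))) = Add(-1, Mul(Rational(6, 5), x)))
Add(Mul(-90, Function('J')(4)), Function('U')(7, -1)) = Add(Mul(-90, -7), Add(-1, Mul(Rational(6, 5), -1))) = Add(630, Add(-1, Rational(-6, 5))) = Add(630, Rational(-11, 5)) = Rational(3139, 5)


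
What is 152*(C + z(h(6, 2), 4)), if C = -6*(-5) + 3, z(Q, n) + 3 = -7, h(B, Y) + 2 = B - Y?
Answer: 3496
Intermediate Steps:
h(B, Y) = -2 + B - Y (h(B, Y) = -2 + (B - Y) = -2 + B - Y)
z(Q, n) = -10 (z(Q, n) = -3 - 7 = -10)
C = 33 (C = 30 + 3 = 33)
152*(C + z(h(6, 2), 4)) = 152*(33 - 10) = 152*23 = 3496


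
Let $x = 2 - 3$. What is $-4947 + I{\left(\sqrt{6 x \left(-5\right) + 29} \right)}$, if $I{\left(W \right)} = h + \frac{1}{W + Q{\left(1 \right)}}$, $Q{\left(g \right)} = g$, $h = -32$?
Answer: $- \frac{288783}{58} + \frac{\sqrt{59}}{58} \approx -4978.9$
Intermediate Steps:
$x = -1$
$I{\left(W \right)} = -32 + \frac{1}{1 + W}$ ($I{\left(W \right)} = -32 + \frac{1}{W + 1} = -32 + \frac{1}{1 + W}$)
$-4947 + I{\left(\sqrt{6 x \left(-5\right) + 29} \right)} = -4947 + \frac{-31 - 32 \sqrt{6 \left(-1\right) \left(-5\right) + 29}}{1 + \sqrt{6 \left(-1\right) \left(-5\right) + 29}} = -4947 + \frac{-31 - 32 \sqrt{\left(-6\right) \left(-5\right) + 29}}{1 + \sqrt{\left(-6\right) \left(-5\right) + 29}} = -4947 + \frac{-31 - 32 \sqrt{30 + 29}}{1 + \sqrt{30 + 29}} = -4947 + \frac{-31 - 32 \sqrt{59}}{1 + \sqrt{59}}$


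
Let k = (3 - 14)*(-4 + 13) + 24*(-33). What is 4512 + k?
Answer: 3621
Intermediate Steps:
k = -891 (k = -11*9 - 792 = -99 - 792 = -891)
4512 + k = 4512 - 891 = 3621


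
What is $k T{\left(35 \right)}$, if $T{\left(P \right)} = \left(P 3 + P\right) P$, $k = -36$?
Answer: $-176400$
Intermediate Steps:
$T{\left(P \right)} = 4 P^{2}$ ($T{\left(P \right)} = \left(3 P + P\right) P = 4 P P = 4 P^{2}$)
$k T{\left(35 \right)} = - 36 \cdot 4 \cdot 35^{2} = - 36 \cdot 4 \cdot 1225 = \left(-36\right) 4900 = -176400$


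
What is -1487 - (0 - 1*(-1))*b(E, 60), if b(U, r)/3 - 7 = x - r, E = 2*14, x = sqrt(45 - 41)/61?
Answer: -81014/61 ≈ -1328.1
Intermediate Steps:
x = 2/61 (x = sqrt(4)*(1/61) = 2*(1/61) = 2/61 ≈ 0.032787)
E = 28
b(U, r) = 1287/61 - 3*r (b(U, r) = 21 + 3*(2/61 - r) = 21 + (6/61 - 3*r) = 1287/61 - 3*r)
-1487 - (0 - 1*(-1))*b(E, 60) = -1487 - (0 - 1*(-1))*(1287/61 - 3*60) = -1487 - (0 + 1)*(1287/61 - 180) = -1487 - (-9693)/61 = -1487 - 1*(-9693/61) = -1487 + 9693/61 = -81014/61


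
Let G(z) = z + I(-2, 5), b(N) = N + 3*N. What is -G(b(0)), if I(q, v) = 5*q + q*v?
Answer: 20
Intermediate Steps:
b(N) = 4*N
G(z) = -20 + z (G(z) = z - 2*(5 + 5) = z - 2*10 = z - 20 = -20 + z)
-G(b(0)) = -(-20 + 4*0) = -(-20 + 0) = -1*(-20) = 20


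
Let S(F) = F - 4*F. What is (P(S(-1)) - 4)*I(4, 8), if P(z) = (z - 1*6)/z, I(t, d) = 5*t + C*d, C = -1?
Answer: -60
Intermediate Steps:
S(F) = -3*F
I(t, d) = -d + 5*t (I(t, d) = 5*t - d = -d + 5*t)
P(z) = (-6 + z)/z (P(z) = (z - 6)/z = (-6 + z)/z)
(P(S(-1)) - 4)*I(4, 8) = ((-6 - 3*(-1))/((-3*(-1))) - 4)*(-1*8 + 5*4) = ((-6 + 3)/3 - 4)*(-8 + 20) = ((⅓)*(-3) - 4)*12 = (-1 - 4)*12 = -5*12 = -60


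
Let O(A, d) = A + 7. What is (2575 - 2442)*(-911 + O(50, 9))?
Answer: -113582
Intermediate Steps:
O(A, d) = 7 + A
(2575 - 2442)*(-911 + O(50, 9)) = (2575 - 2442)*(-911 + (7 + 50)) = 133*(-911 + 57) = 133*(-854) = -113582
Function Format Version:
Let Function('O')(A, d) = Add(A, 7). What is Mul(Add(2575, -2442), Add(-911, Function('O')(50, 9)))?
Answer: -113582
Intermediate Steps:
Function('O')(A, d) = Add(7, A)
Mul(Add(2575, -2442), Add(-911, Function('O')(50, 9))) = Mul(Add(2575, -2442), Add(-911, Add(7, 50))) = Mul(133, Add(-911, 57)) = Mul(133, -854) = -113582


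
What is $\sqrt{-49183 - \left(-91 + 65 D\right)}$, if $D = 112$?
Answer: $2 i \sqrt{14093} \approx 237.43 i$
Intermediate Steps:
$\sqrt{-49183 - \left(-91 + 65 D\right)} = \sqrt{-49183 + \left(\left(-65\right) 112 + 91\right)} = \sqrt{-49183 + \left(-7280 + 91\right)} = \sqrt{-49183 - 7189} = \sqrt{-56372} = 2 i \sqrt{14093}$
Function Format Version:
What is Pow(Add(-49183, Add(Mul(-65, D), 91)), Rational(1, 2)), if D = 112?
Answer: Mul(2, I, Pow(14093, Rational(1, 2))) ≈ Mul(237.43, I)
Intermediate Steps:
Pow(Add(-49183, Add(Mul(-65, D), 91)), Rational(1, 2)) = Pow(Add(-49183, Add(Mul(-65, 112), 91)), Rational(1, 2)) = Pow(Add(-49183, Add(-7280, 91)), Rational(1, 2)) = Pow(Add(-49183, -7189), Rational(1, 2)) = Pow(-56372, Rational(1, 2)) = Mul(2, I, Pow(14093, Rational(1, 2)))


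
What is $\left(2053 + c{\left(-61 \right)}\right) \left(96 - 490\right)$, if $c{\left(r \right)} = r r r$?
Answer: $88621632$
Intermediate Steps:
$c{\left(r \right)} = r^{3}$ ($c{\left(r \right)} = r^{2} r = r^{3}$)
$\left(2053 + c{\left(-61 \right)}\right) \left(96 - 490\right) = \left(2053 + \left(-61\right)^{3}\right) \left(96 - 490\right) = \left(2053 - 226981\right) \left(-394\right) = \left(-224928\right) \left(-394\right) = 88621632$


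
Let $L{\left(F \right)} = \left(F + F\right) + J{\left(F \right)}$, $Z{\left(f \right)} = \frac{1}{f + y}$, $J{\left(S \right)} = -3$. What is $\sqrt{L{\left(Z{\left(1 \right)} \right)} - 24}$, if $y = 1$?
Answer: $i \sqrt{26} \approx 5.099 i$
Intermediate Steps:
$Z{\left(f \right)} = \frac{1}{1 + f}$ ($Z{\left(f \right)} = \frac{1}{f + 1} = \frac{1}{1 + f}$)
$L{\left(F \right)} = -3 + 2 F$ ($L{\left(F \right)} = \left(F + F\right) - 3 = 2 F - 3 = -3 + 2 F$)
$\sqrt{L{\left(Z{\left(1 \right)} \right)} - 24} = \sqrt{\left(-3 + \frac{2}{1 + 1}\right) - 24} = \sqrt{\left(-3 + \frac{2}{2}\right) - 24} = \sqrt{\left(-3 + 2 \cdot \frac{1}{2}\right) - 24} = \sqrt{\left(-3 + 1\right) - 24} = \sqrt{-2 - 24} = \sqrt{-26} = i \sqrt{26}$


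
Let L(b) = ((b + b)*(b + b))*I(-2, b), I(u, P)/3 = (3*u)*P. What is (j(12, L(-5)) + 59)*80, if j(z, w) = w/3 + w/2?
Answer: 604720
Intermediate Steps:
I(u, P) = 9*P*u (I(u, P) = 3*((3*u)*P) = 3*(3*P*u) = 9*P*u)
L(b) = -72*b**3 (L(b) = ((b + b)*(b + b))*(9*b*(-2)) = ((2*b)*(2*b))*(-18*b) = (4*b**2)*(-18*b) = -72*b**3)
j(z, w) = 5*w/6 (j(z, w) = w*(1/3) + w*(1/2) = w/3 + w/2 = 5*w/6)
(j(12, L(-5)) + 59)*80 = (5*(-72*(-5)**3)/6 + 59)*80 = (5*(-72*(-125))/6 + 59)*80 = ((5/6)*9000 + 59)*80 = (7500 + 59)*80 = 7559*80 = 604720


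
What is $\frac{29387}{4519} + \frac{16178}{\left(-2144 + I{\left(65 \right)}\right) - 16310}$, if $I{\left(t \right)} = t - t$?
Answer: $\frac{234599658}{41696813} \approx 5.6263$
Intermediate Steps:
$I{\left(t \right)} = 0$
$\frac{29387}{4519} + \frac{16178}{\left(-2144 + I{\left(65 \right)}\right) - 16310} = \frac{29387}{4519} + \frac{16178}{\left(-2144 + 0\right) - 16310} = 29387 \cdot \frac{1}{4519} + \frac{16178}{-2144 - 16310} = \frac{29387}{4519} + \frac{16178}{-18454} = \frac{29387}{4519} + 16178 \left(- \frac{1}{18454}\right) = \frac{29387}{4519} - \frac{8089}{9227} = \frac{234599658}{41696813}$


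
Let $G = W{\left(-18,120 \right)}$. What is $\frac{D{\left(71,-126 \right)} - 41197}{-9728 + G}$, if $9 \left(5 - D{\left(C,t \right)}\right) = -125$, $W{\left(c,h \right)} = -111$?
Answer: $\frac{370603}{88551} \approx 4.1852$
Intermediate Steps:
$D{\left(C,t \right)} = \frac{170}{9}$ ($D{\left(C,t \right)} = 5 - - \frac{125}{9} = 5 + \frac{125}{9} = \frac{170}{9}$)
$G = -111$
$\frac{D{\left(71,-126 \right)} - 41197}{-9728 + G} = \frac{\frac{170}{9} - 41197}{-9728 - 111} = - \frac{370603}{9 \left(-9839\right)} = \left(- \frac{370603}{9}\right) \left(- \frac{1}{9839}\right) = \frac{370603}{88551}$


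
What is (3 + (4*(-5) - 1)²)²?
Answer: 197136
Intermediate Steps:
(3 + (4*(-5) - 1)²)² = (3 + (-20 - 1)²)² = (3 + (-21)²)² = (3 + 441)² = 444² = 197136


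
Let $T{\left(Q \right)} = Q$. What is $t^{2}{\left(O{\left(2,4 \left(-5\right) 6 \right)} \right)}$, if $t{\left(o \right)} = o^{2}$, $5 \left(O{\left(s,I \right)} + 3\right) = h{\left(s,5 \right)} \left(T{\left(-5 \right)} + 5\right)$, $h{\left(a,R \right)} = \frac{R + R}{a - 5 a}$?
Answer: $81$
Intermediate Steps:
$h{\left(a,R \right)} = - \frac{R}{2 a}$ ($h{\left(a,R \right)} = \frac{2 R}{\left(-4\right) a} = 2 R \left(- \frac{1}{4 a}\right) = - \frac{R}{2 a}$)
$O{\left(s,I \right)} = -3$ ($O{\left(s,I \right)} = -3 + \frac{\left(- \frac{1}{2}\right) 5 \frac{1}{s} \left(-5 + 5\right)}{5} = -3 + \frac{- \frac{5}{2 s} 0}{5} = -3 + \frac{1}{5} \cdot 0 = -3 + 0 = -3$)
$t^{2}{\left(O{\left(2,4 \left(-5\right) 6 \right)} \right)} = \left(\left(-3\right)^{2}\right)^{2} = 9^{2} = 81$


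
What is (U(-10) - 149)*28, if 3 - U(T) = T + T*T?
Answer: -6608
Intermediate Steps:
U(T) = 3 - T - T² (U(T) = 3 - (T + T*T) = 3 - (T + T²) = 3 + (-T - T²) = 3 - T - T²)
(U(-10) - 149)*28 = ((3 - 1*(-10) - 1*(-10)²) - 149)*28 = ((3 + 10 - 1*100) - 149)*28 = ((3 + 10 - 100) - 149)*28 = (-87 - 149)*28 = -236*28 = -6608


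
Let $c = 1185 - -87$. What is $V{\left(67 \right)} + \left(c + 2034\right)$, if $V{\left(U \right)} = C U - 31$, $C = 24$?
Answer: $4883$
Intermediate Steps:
$V{\left(U \right)} = -31 + 24 U$ ($V{\left(U \right)} = 24 U - 31 = -31 + 24 U$)
$c = 1272$ ($c = 1185 + 87 = 1272$)
$V{\left(67 \right)} + \left(c + 2034\right) = \left(-31 + 24 \cdot 67\right) + \left(1272 + 2034\right) = \left(-31 + 1608\right) + 3306 = 1577 + 3306 = 4883$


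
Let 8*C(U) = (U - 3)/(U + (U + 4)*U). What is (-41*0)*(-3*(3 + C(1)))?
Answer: 0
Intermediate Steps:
C(U) = (-3 + U)/(8*(U + U*(4 + U))) (C(U) = ((U - 3)/(U + (U + 4)*U))/8 = ((-3 + U)/(U + (4 + U)*U))/8 = ((-3 + U)/(U + U*(4 + U)))/8 = (-3 + U)/(8*(U + U*(4 + U))))
(-41*0)*(-3*(3 + C(1))) = (-41*0)*(-3*(3 + (⅛)*(-3 + 1)/(1*(5 + 1)))) = 0*(-3*(3 + (⅛)*1*(-2)/6)) = 0*(-3*(3 + (⅛)*1*(⅙)*(-2))) = 0*(-3*(3 - 1/24)) = 0*(-3*71/24) = 0*(-71/8) = 0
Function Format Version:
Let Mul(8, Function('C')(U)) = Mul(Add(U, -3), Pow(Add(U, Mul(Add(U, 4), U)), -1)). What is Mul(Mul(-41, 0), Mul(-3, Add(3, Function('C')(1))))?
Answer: 0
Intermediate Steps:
Function('C')(U) = Mul(Rational(1, 8), Pow(Add(U, Mul(U, Add(4, U))), -1), Add(-3, U)) (Function('C')(U) = Mul(Rational(1, 8), Mul(Add(U, -3), Pow(Add(U, Mul(Add(U, 4), U)), -1))) = Mul(Rational(1, 8), Mul(Add(-3, U), Pow(Add(U, Mul(Add(4, U), U)), -1))) = Mul(Rational(1, 8), Mul(Add(-3, U), Pow(Add(U, Mul(U, Add(4, U))), -1))) = Mul(Rational(1, 8), Mul(Pow(Add(U, Mul(U, Add(4, U))), -1), Add(-3, U))) = Mul(Rational(1, 8), Pow(Add(U, Mul(U, Add(4, U))), -1), Add(-3, U)))
Mul(Mul(-41, 0), Mul(-3, Add(3, Function('C')(1)))) = Mul(Mul(-41, 0), Mul(-3, Add(3, Mul(Rational(1, 8), Pow(1, -1), Pow(Add(5, 1), -1), Add(-3, 1))))) = Mul(0, Mul(-3, Add(3, Mul(Rational(1, 8), 1, Pow(6, -1), -2)))) = Mul(0, Mul(-3, Add(3, Mul(Rational(1, 8), 1, Rational(1, 6), -2)))) = Mul(0, Mul(-3, Add(3, Rational(-1, 24)))) = Mul(0, Mul(-3, Rational(71, 24))) = Mul(0, Rational(-71, 8)) = 0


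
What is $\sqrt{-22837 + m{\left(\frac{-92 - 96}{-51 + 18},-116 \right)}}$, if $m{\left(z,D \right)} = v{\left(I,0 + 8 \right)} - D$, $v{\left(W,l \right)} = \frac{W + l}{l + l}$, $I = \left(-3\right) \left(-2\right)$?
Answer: $\frac{i \sqrt{363522}}{4} \approx 150.73 i$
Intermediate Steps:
$I = 6$
$v{\left(W,l \right)} = \frac{W + l}{2 l}$
$m{\left(z,D \right)} = \frac{7}{8} - D$ ($m{\left(z,D \right)} = \frac{6 + \left(0 + 8\right)}{2 \left(0 + 8\right)} - D = \frac{6 + 8}{2 \cdot 8} - D = \frac{1}{2} \cdot \frac{1}{8} \cdot 14 - D = \frac{7}{8} - D$)
$\sqrt{-22837 + m{\left(\frac{-92 - 96}{-51 + 18},-116 \right)}} = \sqrt{-22837 + \left(\frac{7}{8} - -116\right)} = \sqrt{-22837 + \left(\frac{7}{8} + 116\right)} = \sqrt{-22837 + \frac{935}{8}} = \sqrt{- \frac{181761}{8}} = \frac{i \sqrt{363522}}{4}$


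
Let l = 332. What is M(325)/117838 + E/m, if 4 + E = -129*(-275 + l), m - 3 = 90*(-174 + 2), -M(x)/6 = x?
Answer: 59768144/130269909 ≈ 0.45880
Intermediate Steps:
M(x) = -6*x
m = -15477 (m = 3 + 90*(-174 + 2) = 3 + 90*(-172) = 3 - 15480 = -15477)
E = -7357 (E = -4 - 129*(-275 + 332) = -4 - 129*57 = -4 - 7353 = -7357)
M(325)/117838 + E/m = -6*325/117838 - 7357/(-15477) = -1950*1/117838 - 7357*(-1/15477) = -975/58919 + 1051/2211 = 59768144/130269909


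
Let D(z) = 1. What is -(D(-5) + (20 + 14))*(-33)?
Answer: 1155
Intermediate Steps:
-(D(-5) + (20 + 14))*(-33) = -(1 + (20 + 14))*(-33) = -(1 + 34)*(-33) = -35*(-33) = -1*(-1155) = 1155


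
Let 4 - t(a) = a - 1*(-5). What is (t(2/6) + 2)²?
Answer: 4/9 ≈ 0.44444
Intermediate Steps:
t(a) = -1 - a (t(a) = 4 - (a - 1*(-5)) = 4 - (a + 5) = 4 - (5 + a) = 4 + (-5 - a) = -1 - a)
(t(2/6) + 2)² = ((-1 - 2/6) + 2)² = ((-1 - 1*⅓) + 2)² = ((-1 - ⅓) + 2)² = (-4/3 + 2)² = (⅔)² = 4/9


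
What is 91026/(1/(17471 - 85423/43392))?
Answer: 11499863906739/7232 ≈ 1.5901e+9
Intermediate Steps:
91026/(1/(17471 - 85423/43392)) = 91026/(1/(758016209/43392)) = 91026/(43392/758016209) = 91026*(758016209/43392) = 11499863906739/7232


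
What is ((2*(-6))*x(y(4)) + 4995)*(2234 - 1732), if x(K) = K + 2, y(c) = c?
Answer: 2471346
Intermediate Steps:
x(K) = 2 + K
((2*(-6))*x(y(4)) + 4995)*(2234 - 1732) = ((2*(-6))*(2 + 4) + 4995)*(2234 - 1732) = (-12*6 + 4995)*502 = (-72 + 4995)*502 = 4923*502 = 2471346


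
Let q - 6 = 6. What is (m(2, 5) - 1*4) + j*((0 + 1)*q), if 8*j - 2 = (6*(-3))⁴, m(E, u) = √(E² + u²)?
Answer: 157463 + √29 ≈ 1.5747e+5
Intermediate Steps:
q = 12 (q = 6 + 6 = 12)
j = 52489/4 (j = ¼ + (6*(-3))⁴/8 = ¼ + (⅛)*(-18)⁴ = ¼ + (⅛)*104976 = ¼ + 13122 = 52489/4 ≈ 13122.)
(m(2, 5) - 1*4) + j*((0 + 1)*q) = (√(2² + 5²) - 1*4) + 52489*((0 + 1)*12)/4 = (√(4 + 25) - 4) + 52489*(1*12)/4 = (√29 - 4) + (52489/4)*12 = (-4 + √29) + 157467 = 157463 + √29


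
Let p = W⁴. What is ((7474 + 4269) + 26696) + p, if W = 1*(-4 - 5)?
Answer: 45000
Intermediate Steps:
W = -9 (W = 1*(-9) = -9)
p = 6561 (p = (-9)⁴ = 6561)
((7474 + 4269) + 26696) + p = ((7474 + 4269) + 26696) + 6561 = (11743 + 26696) + 6561 = 38439 + 6561 = 45000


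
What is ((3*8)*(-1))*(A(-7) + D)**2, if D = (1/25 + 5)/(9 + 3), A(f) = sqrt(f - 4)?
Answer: 162354/625 - 504*I*sqrt(11)/25 ≈ 259.77 - 66.863*I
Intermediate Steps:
A(f) = sqrt(-4 + f)
D = 21/50 (D = (1/25 + 5)/12 = (126/25)*(1/12) = 21/50 ≈ 0.42000)
((3*8)*(-1))*(A(-7) + D)**2 = ((3*8)*(-1))*(sqrt(-4 - 7) + 21/50)**2 = (24*(-1))*(sqrt(-11) + 21/50)**2 = -24*(I*sqrt(11) + 21/50)**2 = -24*(21/50 + I*sqrt(11))**2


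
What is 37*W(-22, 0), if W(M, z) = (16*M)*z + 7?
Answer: 259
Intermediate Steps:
W(M, z) = 7 + 16*M*z (W(M, z) = 16*M*z + 7 = 7 + 16*M*z)
37*W(-22, 0) = 37*(7 + 16*(-22)*0) = 37*(7 + 0) = 37*7 = 259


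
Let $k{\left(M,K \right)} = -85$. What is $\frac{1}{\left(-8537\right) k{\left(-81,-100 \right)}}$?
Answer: $\frac{1}{725645} \approx 1.3781 \cdot 10^{-6}$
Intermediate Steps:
$\frac{1}{\left(-8537\right) k{\left(-81,-100 \right)}} = \frac{1}{\left(-8537\right) \left(-85\right)} = \left(- \frac{1}{8537}\right) \left(- \frac{1}{85}\right) = \frac{1}{725645}$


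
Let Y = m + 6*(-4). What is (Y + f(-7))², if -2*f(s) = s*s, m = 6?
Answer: 7225/4 ≈ 1806.3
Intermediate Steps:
f(s) = -s²/2 (f(s) = -s*s/2 = -s²/2)
Y = -18 (Y = 6 + 6*(-4) = 6 - 24 = -18)
(Y + f(-7))² = (-18 - ½*(-7)²)² = (-18 - ½*49)² = (-18 - 49/2)² = (-85/2)² = 7225/4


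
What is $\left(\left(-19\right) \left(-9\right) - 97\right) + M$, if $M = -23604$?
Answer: $-23530$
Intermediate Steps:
$\left(\left(-19\right) \left(-9\right) - 97\right) + M = \left(\left(-19\right) \left(-9\right) - 97\right) - 23604 = \left(171 - 97\right) - 23604 = 74 - 23604 = -23530$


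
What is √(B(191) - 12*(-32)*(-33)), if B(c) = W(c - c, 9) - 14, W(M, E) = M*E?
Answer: I*√12686 ≈ 112.63*I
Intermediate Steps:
W(M, E) = E*M
B(c) = -14 (B(c) = 9*(c - c) - 14 = 9*0 - 14 = 0 - 14 = -14)
√(B(191) - 12*(-32)*(-33)) = √(-14 - 12*(-32)*(-33)) = √(-14 + 384*(-33)) = √(-14 - 12672) = √(-12686) = I*√12686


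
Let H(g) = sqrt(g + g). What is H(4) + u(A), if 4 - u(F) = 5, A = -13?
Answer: -1 + 2*sqrt(2) ≈ 1.8284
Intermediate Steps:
u(F) = -1 (u(F) = 4 - 1*5 = 4 - 5 = -1)
H(g) = sqrt(2)*sqrt(g) (H(g) = sqrt(2*g) = sqrt(2)*sqrt(g))
H(4) + u(A) = sqrt(2)*sqrt(4) - 1 = sqrt(2)*2 - 1 = 2*sqrt(2) - 1 = -1 + 2*sqrt(2)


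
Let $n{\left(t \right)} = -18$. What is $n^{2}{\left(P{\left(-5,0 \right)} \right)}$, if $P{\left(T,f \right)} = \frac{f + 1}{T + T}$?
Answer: $324$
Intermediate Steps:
$P{\left(T,f \right)} = \frac{1 + f}{2 T}$
$n^{2}{\left(P{\left(-5,0 \right)} \right)} = \left(-18\right)^{2} = 324$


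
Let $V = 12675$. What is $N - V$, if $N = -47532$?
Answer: $-60207$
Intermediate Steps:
$N - V = -47532 - 12675 = -60207$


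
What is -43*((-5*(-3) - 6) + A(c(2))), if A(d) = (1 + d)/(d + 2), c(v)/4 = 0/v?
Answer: -817/2 ≈ -408.50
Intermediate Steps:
c(v) = 0 (c(v) = 4*(0/v) = 4*0 = 0)
A(d) = (1 + d)/(2 + d)
-43*((-5*(-3) - 6) + A(c(2))) = -43*((-5*(-3) - 6) + (1 + 0)/(2 + 0)) = -43*((15 - 6) + 1/2) = -43*(9 + (½)*1) = -43*(9 + ½) = -43*19/2 = -817/2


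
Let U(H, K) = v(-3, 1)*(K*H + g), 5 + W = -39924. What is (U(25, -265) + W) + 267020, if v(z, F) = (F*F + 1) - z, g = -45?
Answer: 193741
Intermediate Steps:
W = -39929 (W = -5 - 39924 = -39929)
v(z, F) = 1 + F² - z (v(z, F) = (F² + 1) - z = (1 + F²) - z = 1 + F² - z)
U(H, K) = -225 + 5*H*K (U(H, K) = (1 + 1² - 1*(-3))*(K*H - 45) = (1 + 1 + 3)*(H*K - 45) = 5*(-45 + H*K) = -225 + 5*H*K)
(U(25, -265) + W) + 267020 = ((-225 + 5*25*(-265)) - 39929) + 267020 = ((-225 - 33125) - 39929) + 267020 = (-33350 - 39929) + 267020 = -73279 + 267020 = 193741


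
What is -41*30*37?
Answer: -45510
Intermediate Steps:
-41*30*37 = -1230*37 = -45510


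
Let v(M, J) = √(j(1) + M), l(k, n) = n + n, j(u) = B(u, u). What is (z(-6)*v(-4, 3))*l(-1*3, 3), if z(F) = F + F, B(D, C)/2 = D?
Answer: -72*I*√2 ≈ -101.82*I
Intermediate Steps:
B(D, C) = 2*D
j(u) = 2*u
l(k, n) = 2*n
z(F) = 2*F
v(M, J) = √(2 + M) (v(M, J) = √(2*1 + M) = √(2 + M))
(z(-6)*v(-4, 3))*l(-1*3, 3) = ((2*(-6))*√(2 - 4))*(2*3) = -12*I*√2*6 = -72*I*√2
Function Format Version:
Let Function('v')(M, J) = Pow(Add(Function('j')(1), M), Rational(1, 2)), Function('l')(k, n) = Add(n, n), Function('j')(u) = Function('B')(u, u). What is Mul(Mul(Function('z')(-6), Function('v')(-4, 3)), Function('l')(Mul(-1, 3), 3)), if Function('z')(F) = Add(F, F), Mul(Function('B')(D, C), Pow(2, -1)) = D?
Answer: Mul(-72, I, Pow(2, Rational(1, 2))) ≈ Mul(-101.82, I)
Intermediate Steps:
Function('B')(D, C) = Mul(2, D)
Function('j')(u) = Mul(2, u)
Function('l')(k, n) = Mul(2, n)
Function('z')(F) = Mul(2, F)
Function('v')(M, J) = Pow(Add(2, M), Rational(1, 2)) (Function('v')(M, J) = Pow(Add(Mul(2, 1), M), Rational(1, 2)) = Pow(Add(2, M), Rational(1, 2)))
Mul(Mul(Function('z')(-6), Function('v')(-4, 3)), Function('l')(Mul(-1, 3), 3)) = Mul(Mul(Mul(2, -6), Pow(Add(2, -4), Rational(1, 2))), Mul(2, 3)) = Mul(Mul(-12, Pow(-2, Rational(1, 2))), 6) = Mul(Mul(-12, Mul(I, Pow(2, Rational(1, 2)))), 6) = Mul(Mul(-12, I, Pow(2, Rational(1, 2))), 6) = Mul(-72, I, Pow(2, Rational(1, 2)))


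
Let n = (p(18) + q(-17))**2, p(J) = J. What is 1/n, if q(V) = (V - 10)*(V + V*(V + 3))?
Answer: 1/35390601 ≈ 2.8256e-8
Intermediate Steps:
q(V) = (-10 + V)*(V + V*(3 + V))
n = 35390601 (n = (18 - 17*(-40 + (-17)**2 - 6*(-17)))**2 = (18 - 17*(-40 + 289 + 102))**2 = (18 - 17*351)**2 = (18 - 5967)**2 = (-5949)**2 = 35390601)
1/n = 1/35390601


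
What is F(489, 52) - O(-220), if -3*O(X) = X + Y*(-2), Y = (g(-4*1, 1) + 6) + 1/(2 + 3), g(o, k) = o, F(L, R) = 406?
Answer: 1656/5 ≈ 331.20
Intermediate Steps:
Y = 11/5 (Y = (-4*1 + 6) + 1/(2 + 3) = (-4 + 6) + 1/5 = 2 + ⅕ = 11/5 ≈ 2.2000)
O(X) = 22/15 - X/3 (O(X) = -(X + (11/5)*(-2))/3 = -(X - 22/5)/3 = -(-22/5 + X)/3 = 22/15 - X/3)
F(489, 52) - O(-220) = 406 - (22/15 - ⅓*(-220)) = 406 - (22/15 + 220/3) = 406 - 1*374/5 = 406 - 374/5 = 1656/5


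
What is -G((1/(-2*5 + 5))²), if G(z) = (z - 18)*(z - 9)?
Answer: -100576/625 ≈ -160.92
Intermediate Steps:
G(z) = (-18 + z)*(-9 + z)
-G((1/(-2*5 + 5))²) = -(162 + ((1/(-2*5 + 5))²)² - 27/(-2*5 + 5)²) = -(162 + ((1/(-10 + 5))²)² - 27/(-10 + 5)²) = -(162 + ((1/(-5))²)² - 27*(1/(-5))²) = -(162 + ((-⅕)²)² - 27*(-⅕)²) = -(162 + (1/25)² - 27*1/25) = -(162 + 1/625 - 27/25) = -1*100576/625 = -100576/625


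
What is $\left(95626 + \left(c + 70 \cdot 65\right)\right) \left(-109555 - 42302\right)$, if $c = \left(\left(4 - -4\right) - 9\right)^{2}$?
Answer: $-15212578689$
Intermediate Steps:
$c = 1$ ($c = \left(\left(4 + 4\right) - 9\right)^{2} = \left(8 - 9\right)^{2} = \left(-1\right)^{2} = 1$)
$\left(95626 + \left(c + 70 \cdot 65\right)\right) \left(-109555 - 42302\right) = \left(95626 + \left(1 + 70 \cdot 65\right)\right) \left(-109555 - 42302\right) = \left(95626 + \left(1 + 4550\right)\right) \left(-151857\right) = \left(95626 + 4551\right) \left(-151857\right) = 100177 \left(-151857\right) = -15212578689$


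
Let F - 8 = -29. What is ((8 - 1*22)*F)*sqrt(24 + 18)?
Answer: 294*sqrt(42) ≈ 1905.3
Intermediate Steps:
F = -21 (F = 8 - 29 = -21)
((8 - 1*22)*F)*sqrt(24 + 18) = ((8 - 1*22)*(-21))*sqrt(24 + 18) = ((8 - 22)*(-21))*sqrt(42) = (-14*(-21))*sqrt(42) = 294*sqrt(42)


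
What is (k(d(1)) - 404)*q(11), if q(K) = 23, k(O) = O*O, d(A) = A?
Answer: -9269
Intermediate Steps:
k(O) = O²
(k(d(1)) - 404)*q(11) = (1² - 404)*23 = (1 - 404)*23 = -403*23 = -9269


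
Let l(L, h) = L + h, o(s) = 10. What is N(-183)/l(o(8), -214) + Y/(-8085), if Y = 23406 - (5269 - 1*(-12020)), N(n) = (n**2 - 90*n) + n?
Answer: -659619/2695 ≈ -244.76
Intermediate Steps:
N(n) = n**2 - 89*n
Y = 6117 (Y = 23406 - (5269 + 12020) = 23406 - 1*17289 = 23406 - 17289 = 6117)
N(-183)/l(o(8), -214) + Y/(-8085) = (-183*(-89 - 183))/(10 - 214) + 6117/(-8085) = -183*(-272)/(-204) + 6117*(-1/8085) = 49776*(-1/204) - 2039/2695 = -244 - 2039/2695 = -659619/2695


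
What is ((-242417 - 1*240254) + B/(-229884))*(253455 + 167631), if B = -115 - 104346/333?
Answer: -288125187916539639/1417618 ≈ -2.0325e+11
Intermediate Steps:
B = -15849/37 (B = -115 - 104346/333 = -115 - 306*341/333 = -115 - 11594/37 = -15849/37 ≈ -428.35)
((-242417 - 1*240254) + B/(-229884))*(253455 + 167631) = ((-242417 - 1*240254) - 15849/37/(-229884))*(253455 + 167631) = ((-242417 - 240254) - 15849/37*(-1/229884))*421086 = (-482671 + 5283/2835236)*421086 = -1368486190073/2835236*421086 = -288125187916539639/1417618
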